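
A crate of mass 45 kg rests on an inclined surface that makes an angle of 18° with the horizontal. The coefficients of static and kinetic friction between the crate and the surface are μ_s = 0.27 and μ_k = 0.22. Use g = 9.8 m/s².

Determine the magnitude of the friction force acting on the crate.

f ≈ 92.3 N (up the incline)

Normal force: N = m g cos θ = 45 × 9.8 × cos 18° = 419.4 N.
Along the slope the weight component is m g sin θ = 136.3 N; friction must supply exactly this, acting up-slope.
Maximum static friction available: μ_s N = 0.27 × 419.4 = 113.2 N.
Since |136.3| > 113.2 N, static friction cannot hold it; the crate slides down the incline and kinetic friction applies: f = μ_k N = 0.22 × 419.4 = 92.3 N.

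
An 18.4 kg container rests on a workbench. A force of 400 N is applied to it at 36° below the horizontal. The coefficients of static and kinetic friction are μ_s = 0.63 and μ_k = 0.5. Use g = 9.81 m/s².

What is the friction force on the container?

f ≈ 208 N

The vertical component of P adds to the normal force: N = m g + P sin α = 180.5 + 235.1 = 415.6 N.
For equilibrium, f = P cos α = 400×cos 36° = 323.6 N.
μ_s N = 0.63 × 415.6 = 261.8 N.
323.6 > 261.8 N → the container slides; f = μ_k N = 0.5×415.6 = 208 N.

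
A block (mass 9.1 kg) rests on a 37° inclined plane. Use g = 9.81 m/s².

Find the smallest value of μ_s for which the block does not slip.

μ_s,min ≈ 0.754

At the slip threshold m g sin θ = μ_s m g cos θ, so μ_s,min = tan θ.
μ_s,min = tan 37° = 0.754.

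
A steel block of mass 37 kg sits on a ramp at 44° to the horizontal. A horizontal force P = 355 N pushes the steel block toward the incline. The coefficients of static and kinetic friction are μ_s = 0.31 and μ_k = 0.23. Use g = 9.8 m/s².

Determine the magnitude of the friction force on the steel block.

f ≈ 3.48 N (down the incline)

Normal direction: N = m g cos θ + P sin θ = 507.4 N.
Parallel to the incline: P cos θ − m g sin θ = 255.4 − 251.9 = 3.483 N; the friction needed to balance this is 3.483 N acting down the slope.
The limit of static friction is μ_s N = 157.3 N.
|f_req| = 3.483 ≤ 157.3 N → the steel block is in equilibrium; friction equals the required value.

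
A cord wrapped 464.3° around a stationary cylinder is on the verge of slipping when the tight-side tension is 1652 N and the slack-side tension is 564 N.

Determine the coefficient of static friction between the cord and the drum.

μ ≈ 0.133

T₂/T₁ = e^{μβ} → μ = ln(T₂/T₁)/β.
β = 464.3° = 8.104 rad.
μ = ln(1652/564)/8.104 = ln(2.929)/8.104 = 0.133.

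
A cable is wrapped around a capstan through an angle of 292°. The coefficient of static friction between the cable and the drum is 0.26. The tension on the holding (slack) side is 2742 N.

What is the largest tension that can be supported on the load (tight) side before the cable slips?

At impending slip the capstan equation gives T₂/T₁ = e^{μβ} with β in radians.
β = 292° × π/180 = 5.096 rad.
e^{μβ} = e^{0.26×5.096} = 3.762.
T₂ = T₁ · e^{μβ} = 2742 × 3.762 = 10300 N.

T_max ≈ 10300 N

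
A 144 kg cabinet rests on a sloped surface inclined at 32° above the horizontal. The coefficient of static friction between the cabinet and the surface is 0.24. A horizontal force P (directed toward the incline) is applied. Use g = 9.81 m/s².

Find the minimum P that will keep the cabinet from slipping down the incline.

P_min ≈ 473 N

The cabinet tends to slide down (tan θ > μ_s), so at the point of impending slip friction acts up-slope at its limit: f = μ_s N.
Perpendicular to the incline: N = m g cos θ + P sin θ.
Along the incline: P cos θ + μ_s N = m g sin θ, i.e. P cos θ + μ_s (m g cos θ + P sin θ) = m g sin θ.
Solving, P (cos θ + μ_s sin θ) = m g (sin θ − μ_s cos θ), so P = 1410×0.3264/0.9752 = 473 N.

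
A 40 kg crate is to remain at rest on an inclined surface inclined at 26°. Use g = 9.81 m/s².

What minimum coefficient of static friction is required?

At the slip threshold m g sin θ = μ_s m g cos θ, so μ_s,min = tan θ.
μ_s,min = tan 26° = 0.488.

μ_s,min ≈ 0.488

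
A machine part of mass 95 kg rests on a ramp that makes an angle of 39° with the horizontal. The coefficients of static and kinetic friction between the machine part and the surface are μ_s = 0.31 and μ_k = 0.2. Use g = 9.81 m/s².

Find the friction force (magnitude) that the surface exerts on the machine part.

f ≈ 145 N (up the incline)

The normal reaction is N = m g cos θ = 724.3 N.
Along the slope the weight component is m g sin θ = 586.5 N; friction must supply exactly this, acting up-slope.
The static-friction ceiling is μ_s N = 0.31 × 724.3 = 224.5 N.
|586.5| exceeds 224.5 N, so the machine part slips down-slope; friction is kinetic, f = μ_k N = 0.2×724.3 = 145 N.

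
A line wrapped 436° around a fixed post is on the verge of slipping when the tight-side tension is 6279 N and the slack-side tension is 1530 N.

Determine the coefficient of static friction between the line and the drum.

T₂/T₁ = e^{μβ} → μ = ln(T₂/T₁)/β.
β = 436° = 7.61 rad.
μ = ln(6279/1530)/7.61 = ln(4.104)/7.61 = 0.186.

μ ≈ 0.186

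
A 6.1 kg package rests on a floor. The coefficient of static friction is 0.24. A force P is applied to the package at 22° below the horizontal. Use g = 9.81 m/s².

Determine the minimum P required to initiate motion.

N = m g + P sin α (the push presses the package into the floor).
At impending slip, P cos α = μ_s N = μ_s (m g + P sin α).
Solving: P (cos α − μ_s sin α) = μ_s m g → P = 0.24×59.8/(cos 22° − 0.24 sin 22°) = 14.4/0.8373 = 17.2 N.

P ≈ 17.2 N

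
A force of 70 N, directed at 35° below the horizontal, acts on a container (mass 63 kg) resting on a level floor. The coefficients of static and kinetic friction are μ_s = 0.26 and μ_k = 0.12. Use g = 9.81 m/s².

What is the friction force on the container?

The vertical component of P adds to the normal force: N = m g + P sin α = 618 + 40.15 = 658.2 N.
Horizontally, friction must balance P cos α = 57.34 N.
The static-friction limit is μ_s N = 171.1 N.
Since 57.34 N does not exceed the limit, the container stays at rest and f = 57.3 N.

f ≈ 57.3 N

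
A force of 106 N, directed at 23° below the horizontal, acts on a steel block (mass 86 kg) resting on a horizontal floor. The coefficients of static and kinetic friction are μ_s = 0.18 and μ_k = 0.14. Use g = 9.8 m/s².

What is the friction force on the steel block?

f ≈ 97.6 N

N = m g + P sin α = 842.8 + 106×sin 23° = 884.2 N.
Horizontally, friction must balance P cos α = 97.57 N.
The static-friction limit is μ_s N = 159.2 N.
Since 97.57 N does not exceed the limit, the steel block stays at rest and f = 97.6 N.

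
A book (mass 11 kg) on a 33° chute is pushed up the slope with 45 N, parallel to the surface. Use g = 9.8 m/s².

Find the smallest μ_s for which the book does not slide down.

N = m g cos θ = 90.41 N.
Friction must make up the shortfall along the incline: f = m g sin θ − P = 58.71 − 45 = 13.71 N.
At the threshold f = μ_s N, so μ_s,min = 13.71/90.41 = 0.152.

μ_s,min ≈ 0.152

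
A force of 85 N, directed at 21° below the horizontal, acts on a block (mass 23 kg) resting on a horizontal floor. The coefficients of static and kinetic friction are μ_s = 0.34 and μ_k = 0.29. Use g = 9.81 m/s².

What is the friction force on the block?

Vertical equilibrium gives N = m g + P sin α = 256.1 N.
The horizontal driving force is P cos α = 79.35 N, so equilibrium needs friction f = 79.35 N.
μ_s N = 0.34 × 256.1 = 87.07 N.
79.35 ≤ 87.07 N → static; friction equals the required 79.4 N.

f ≈ 79.4 N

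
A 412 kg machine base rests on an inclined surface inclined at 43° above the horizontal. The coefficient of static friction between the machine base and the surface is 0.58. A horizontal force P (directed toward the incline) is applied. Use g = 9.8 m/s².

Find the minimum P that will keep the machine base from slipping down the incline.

The machine base tends to slide down (tan θ > μ_s), so at the point of impending slip friction acts up-slope at its limit: f = μ_s N.
Perpendicular to the incline: N = m g cos θ + P sin θ.
Along the incline: P cos θ + μ_s N = m g sin θ, i.e. P cos θ + μ_s (m g cos θ + P sin θ) = m g sin θ.
Solving, P (cos θ + μ_s sin θ) = m g (sin θ − μ_s cos θ), so P = 4040×0.2578/1.127 = 924 N.

P_min ≈ 924 N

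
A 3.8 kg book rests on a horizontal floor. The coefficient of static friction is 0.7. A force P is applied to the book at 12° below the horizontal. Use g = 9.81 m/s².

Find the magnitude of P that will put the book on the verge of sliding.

N = m g + P sin α (the push presses the book into the horizontal floor).
At impending slip, P cos α = μ_s N = μ_s (m g + P sin α).
Solving: P (cos α − μ_s sin α) = μ_s m g → P = 0.7×37.3/(cos 12° − 0.7 sin 12°) = 26.1/0.8326 = 31.3 N.

P ≈ 31.3 N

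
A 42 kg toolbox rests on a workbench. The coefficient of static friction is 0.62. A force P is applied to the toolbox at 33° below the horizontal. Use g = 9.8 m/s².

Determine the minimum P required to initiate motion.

N = m g + P sin α (the push presses the toolbox into the workbench).
At impending slip, P cos α = μ_s N = μ_s (m g + P sin α).
Solving: P (cos α − μ_s sin α) = μ_s m g → P = 0.62×412/(cos 33° − 0.62 sin 33°) = 255/0.501 = 509 N.

P ≈ 509 N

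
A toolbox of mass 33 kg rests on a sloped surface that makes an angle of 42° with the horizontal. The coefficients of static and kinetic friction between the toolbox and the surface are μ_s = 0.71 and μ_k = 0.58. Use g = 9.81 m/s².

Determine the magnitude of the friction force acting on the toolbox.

f ≈ 140 N (up the incline)

Normal force: N = m g cos θ = 33 × 9.81 × cos 42° = 240.6 N.
For equilibrium along the incline, friction must balance the weight component: f = m g sin θ = 216.6 N up the slope.
The static-friction ceiling is μ_s N = 0.71 × 240.6 = 170.8 N.
|216.6| exceeds 170.8 N, so the toolbox slips down-slope; friction is kinetic, f = μ_k N = 0.58×240.6 = 140 N.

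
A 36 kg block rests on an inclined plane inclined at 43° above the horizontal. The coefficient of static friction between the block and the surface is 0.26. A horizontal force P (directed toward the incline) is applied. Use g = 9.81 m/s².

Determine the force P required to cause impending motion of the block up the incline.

P ≈ 556 N

At impending motion up the slope, friction acts down-slope at its limit: f = μ_s N.
Perpendicular to the incline: N = m g cos θ + P sin θ.
Along the incline: P cos θ = m g sin θ + μ_s N = m g sin θ + μ_s (m g cos θ + P sin θ).
Solving, P (cos θ − μ_s sin θ) = m g (sin θ + μ_s cos θ), so P = 36×9.81×(sin 43° + 0.26 cos 43°)/(cos 43° − 0.26 sin 43°) = 353×0.8722/0.554 = 556 N.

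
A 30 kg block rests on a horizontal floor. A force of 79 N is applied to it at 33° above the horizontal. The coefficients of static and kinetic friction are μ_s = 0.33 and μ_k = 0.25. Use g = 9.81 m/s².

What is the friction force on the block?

f ≈ 66.3 N

The vertical component of P reduces the normal force: N = m g − P sin α = 294.3 − 43.03 = 251.3 N.
For equilibrium, f = P cos α = 79×cos 33° = 66.25 N.
The static-friction limit is μ_s N = 82.92 N.
66.25 ≤ 82.92 N → static; friction equals the required 66.3 N.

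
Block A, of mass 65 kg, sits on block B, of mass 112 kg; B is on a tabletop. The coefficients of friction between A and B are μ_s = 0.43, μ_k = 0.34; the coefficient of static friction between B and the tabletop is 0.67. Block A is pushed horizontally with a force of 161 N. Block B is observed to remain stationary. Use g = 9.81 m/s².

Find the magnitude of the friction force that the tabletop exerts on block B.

Between the blocks, N₁ = m_A g = 637.6 N.
So the A–B interface can sustain at most μ_s N₁ = 274.2 N of static friction.
Since P = 161 N ≤ 274.2 N, A does not slip on B; friction on A equals P = 161 N.
B experiences an equal 161 N forward from A (third law). B is in equilibrium, so the floor supplies f₂ = 161 N of static friction (limit μ_s(m_A+m_B)g = 1163 N, not exceeded).

f ≈ 161 N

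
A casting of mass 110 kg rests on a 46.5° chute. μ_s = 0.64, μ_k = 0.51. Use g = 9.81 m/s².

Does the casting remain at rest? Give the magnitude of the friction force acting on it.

N = m g cos θ = 743 N.
Down-slope weight component: m g sin θ = 783 N.
μ_s N = 475 N.
783 > 475 N, so it slides; kinetic friction f = μ_k N = 0.51×743 = 379 N.

f ≈ 379 N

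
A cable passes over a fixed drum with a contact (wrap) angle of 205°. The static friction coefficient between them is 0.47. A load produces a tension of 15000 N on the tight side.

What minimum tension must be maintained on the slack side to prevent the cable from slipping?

Capstan equation at impending slip: T_tight/T_slack = e^{μβ}.
β = 205° = 3.578 rad; e^{μβ} = e^{0.47×3.578} = 5.374.
T_slack = T_tight / e^{μβ} = 15000 / 5.374 = 2790 N.

T_min ≈ 2790 N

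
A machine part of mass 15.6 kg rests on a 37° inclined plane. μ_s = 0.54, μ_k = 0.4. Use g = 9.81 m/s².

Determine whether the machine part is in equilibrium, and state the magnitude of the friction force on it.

N = m g cos θ = 122 N.
Down-slope weight component: m g sin θ = 92.1 N.
μ_s N = 66 N.
92.1 > 66 N, so it slides; kinetic friction f = μ_k N = 0.4×122 = 48.9 N.

f ≈ 48.9 N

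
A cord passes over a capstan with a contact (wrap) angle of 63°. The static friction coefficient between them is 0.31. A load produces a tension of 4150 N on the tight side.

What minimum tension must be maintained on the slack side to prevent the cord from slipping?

T_min ≈ 2950 N

Capstan equation at impending slip: T_tight/T_slack = e^{μβ}.
β = 63° = 1.1 rad; e^{μβ} = e^{0.31×1.1} = 1.406.
T_slack = T_tight / e^{μβ} = 4150 / 1.406 = 2950 N.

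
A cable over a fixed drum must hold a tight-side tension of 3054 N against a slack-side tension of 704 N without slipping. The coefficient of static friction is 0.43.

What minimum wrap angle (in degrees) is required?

β_min ≈ 196°

T₂/T₁ = e^{μβ} → β = ln(T₂/T₁)/μ.
β = ln(3054/704)/0.43 = 1.467/0.43 = 3.413 rad.
In degrees: β = 3.413 × 180/π = 196°.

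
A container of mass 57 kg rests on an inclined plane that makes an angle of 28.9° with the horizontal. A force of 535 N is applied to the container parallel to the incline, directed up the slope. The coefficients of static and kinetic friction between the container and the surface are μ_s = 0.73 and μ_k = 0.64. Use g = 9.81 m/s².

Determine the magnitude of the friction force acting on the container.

The normal reaction is N = m g cos θ = 489.5 N.
Parallel to the incline, ΣF = 0 gives f = m g sin θ − P = 270.2 − 535 = -264.8 N (up-slope positive).
The static-friction ceiling is μ_s N = 0.73 × 489.5 = 357.4 N.
Since |-264.8| ≤ 357.4 N, no slip — friction simply equals what equilibrium demands.

f ≈ 265 N (down the incline)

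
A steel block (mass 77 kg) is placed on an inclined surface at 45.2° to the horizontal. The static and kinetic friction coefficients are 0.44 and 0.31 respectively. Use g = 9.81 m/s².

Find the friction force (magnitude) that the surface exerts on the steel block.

Perpendicular to the surface, N = m g cos θ = 77·9.81·cos 45.2° = 532.3 N.
For equilibrium along the incline, friction must balance the weight component: f = m g sin θ = 536 N up the slope.
The static-friction ceiling is μ_s N = 0.44 × 532.3 = 234.2 N.
|536| exceeds 234.2 N, so the steel block slips down-slope; friction is kinetic, f = μ_k N = 0.31×532.3 = 165 N.

f ≈ 165 N (up the incline)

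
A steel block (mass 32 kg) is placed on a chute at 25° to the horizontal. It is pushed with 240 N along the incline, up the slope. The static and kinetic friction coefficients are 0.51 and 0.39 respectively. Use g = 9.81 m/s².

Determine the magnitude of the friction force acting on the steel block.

Perpendicular to the surface, N = m g cos θ = 32·9.81·cos 25° = 284.5 N.
For equilibrium along the incline the friction force must supply f = m g sin θ − P = 132.7 − 240 = -107.3 N (positive meaning up-slope).
Static friction can supply at most μ_s N = 145.1 N.
Since |-107.3| ≤ 145.1 N, static friction is sufficient; f equals the required value, not μ_s N.

f ≈ 107 N (down the incline)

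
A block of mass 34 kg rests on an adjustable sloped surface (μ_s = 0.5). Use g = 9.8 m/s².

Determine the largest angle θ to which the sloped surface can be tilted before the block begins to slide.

θ_max ≈ 26.6°

At the slip threshold, m g sin θ = μ_s · m g cos θ, so tan θ = μ_s.
θ_max = arctan(0.5) = 26.6°.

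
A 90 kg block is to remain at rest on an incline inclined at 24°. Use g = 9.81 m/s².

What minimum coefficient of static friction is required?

μ_s,min ≈ 0.445

At the slip threshold m g sin θ = μ_s m g cos θ, so μ_s,min = tan θ.
μ_s,min = tan 24° = 0.445.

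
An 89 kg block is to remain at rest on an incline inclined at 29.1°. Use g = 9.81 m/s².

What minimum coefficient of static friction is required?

At the slip threshold m g sin θ = μ_s m g cos θ, so μ_s,min = tan θ.
μ_s,min = tan 29.1° = 0.557.

μ_s,min ≈ 0.557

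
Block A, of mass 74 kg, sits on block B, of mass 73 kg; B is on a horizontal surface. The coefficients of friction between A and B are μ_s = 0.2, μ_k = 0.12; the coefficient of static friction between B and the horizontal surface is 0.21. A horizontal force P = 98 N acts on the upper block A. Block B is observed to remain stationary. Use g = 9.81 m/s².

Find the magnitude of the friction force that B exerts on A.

f ≈ 98 N

Normal force at the A–B interface: N₁ = m_A g = 725.9 N.
Maximum static friction on A from B: μ_s N₁ = 0.2×725.9 = 145.2 N.
Since P = 98 N ≤ 145.2 N, A does not slip on B; friction on A equals P = 98 N.
B experiences an equal 98 N forward from A (third law). B is in equilibrium, so the floor supplies f₂ = 98 N of static friction (limit μ_s(m_A+m_B)g = 302.8 N, not exceeded).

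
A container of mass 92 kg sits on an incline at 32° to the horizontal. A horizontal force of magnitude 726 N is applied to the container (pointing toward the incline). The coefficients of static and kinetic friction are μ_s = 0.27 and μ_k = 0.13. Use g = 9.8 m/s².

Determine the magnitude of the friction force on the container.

f ≈ 138 N (down the incline)

Normal direction: N = m g cos θ + P sin θ = 1149 N.
Along the incline, the net driving force (taking up-slope positive) is P cos θ − m g sin θ = 615.7 − 477.8 = 137.9 N, so equilibrium requires friction f = -137.9 N (down-slope).
Maximum static friction: μ_s N = 0.27 × 1149 = 310.3 N.
Since 137.9 N is within the 310.3 N limit, the container stays put and friction is exactly 138 N.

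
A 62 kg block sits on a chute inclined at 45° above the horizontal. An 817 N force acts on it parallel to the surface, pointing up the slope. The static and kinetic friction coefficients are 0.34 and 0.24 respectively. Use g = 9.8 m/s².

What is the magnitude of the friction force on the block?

The normal reaction is N = m g cos θ = 429.6 N.
The friction needed for equilibrium is m g sin θ − P = 429.6 − 817 = -387.4 N, measured positive up-slope.
The static-friction ceiling is μ_s N = 0.34 × 429.6 = 146.1 N.
|-387.4| exceeds 146.1 N, so the block slips up-slope; friction is kinetic, f = μ_k N = 0.24×429.6 = 103 N.

f ≈ 103 N (down the incline)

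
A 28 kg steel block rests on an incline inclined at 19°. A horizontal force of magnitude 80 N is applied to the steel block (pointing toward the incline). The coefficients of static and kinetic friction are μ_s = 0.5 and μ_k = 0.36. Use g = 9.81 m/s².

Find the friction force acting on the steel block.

f ≈ 13.8 N (up the incline)

The horizontal push has a component P sin θ into the surface, so N = m g cos θ + P sin θ = 259.7 + 26.05 = 285.8 N.
Parallel to the incline: P cos θ − m g sin θ = 75.64 − 89.43 = -13.79 N; the friction needed to balance this is 13.79 N acting up the slope.
The limit of static friction is μ_s N = 142.9 N.
|f_req| = 13.79 ≤ 142.9 N → the steel block is in equilibrium; friction equals the required value.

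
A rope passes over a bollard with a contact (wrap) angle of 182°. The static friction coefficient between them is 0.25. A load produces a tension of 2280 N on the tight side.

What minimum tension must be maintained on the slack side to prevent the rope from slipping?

Capstan equation at impending slip: T_tight/T_slack = e^{μβ}.
β = 182° = 3.176 rad; e^{μβ} = e^{0.25×3.176} = 2.213.
T_slack = T_tight / e^{μβ} = 2280 / 2.213 = 1030 N.

T_min ≈ 1030 N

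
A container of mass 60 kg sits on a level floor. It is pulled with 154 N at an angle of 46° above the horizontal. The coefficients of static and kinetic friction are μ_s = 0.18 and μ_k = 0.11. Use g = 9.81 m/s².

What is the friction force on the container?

f ≈ 52.6 N

N = m g − P sin α = 588.6 − 154×sin 46° = 477.8 N.
Horizontally, friction must balance P cos α = 107 N.
μ_s N = 0.18 × 477.8 = 86.01 N.
107 > 86.01 N → the container slides; f = μ_k N = 0.11×477.8 = 52.6 N.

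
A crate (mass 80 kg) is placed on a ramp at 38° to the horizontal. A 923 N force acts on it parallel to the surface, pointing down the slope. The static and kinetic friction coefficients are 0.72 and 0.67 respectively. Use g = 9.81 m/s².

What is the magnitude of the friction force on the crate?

f ≈ 414 N (up the incline)

Perpendicular to the surface, N = m g cos θ = 80·9.81·cos 38° = 618.4 N.
Parallel to the incline, ΣF = 0 gives f = m g sin θ + P = 483.2 + 923 = 1406 N (up-slope positive).
Maximum static friction available: μ_s N = 0.72 × 618.4 = 445.3 N.
|1406| exceeds 445.3 N, so the crate slips down-slope; friction is kinetic, f = μ_k N = 0.67×618.4 = 414 N.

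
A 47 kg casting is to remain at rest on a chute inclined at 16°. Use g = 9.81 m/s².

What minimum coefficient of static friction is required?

At the slip threshold m g sin θ = μ_s m g cos θ, so μ_s,min = tan θ.
μ_s,min = tan 16° = 0.287.

μ_s,min ≈ 0.287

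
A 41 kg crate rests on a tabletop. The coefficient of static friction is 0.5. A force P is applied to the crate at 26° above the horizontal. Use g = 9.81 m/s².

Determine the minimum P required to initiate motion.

P ≈ 180 N

N = m g − P sin α (the pull lifts the crate).
At impending slip, P cos α = μ_s N = μ_s (m g − P sin α).
Solving: P (cos α + μ_s sin α) = μ_s m g → P = 0.5×402/(cos 26° + 0.5 sin 26°) = 201/1.118 = 180 N.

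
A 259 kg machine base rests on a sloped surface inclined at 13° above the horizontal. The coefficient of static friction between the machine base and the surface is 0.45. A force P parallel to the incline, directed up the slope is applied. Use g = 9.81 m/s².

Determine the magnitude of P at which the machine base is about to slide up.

P ≈ 1690 N

At impending motion up the slope, friction acts down-slope at its limit: f = μ_s N.
P is parallel to the surface, so N = m g cos θ = 2480 N.
Along the incline: P = m g sin θ + μ_s N = 572 + 0.45×2480 = 1690 N.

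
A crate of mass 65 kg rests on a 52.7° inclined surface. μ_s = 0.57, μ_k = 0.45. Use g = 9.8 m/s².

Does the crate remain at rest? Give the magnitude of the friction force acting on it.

N = m g cos θ = 386 N.
Down-slope weight component: m g sin θ = 507 N.
μ_s N = 220 N.
507 > 220 N, so it slides; kinetic friction f = μ_k N = 0.45×386 = 174 N.

f ≈ 174 N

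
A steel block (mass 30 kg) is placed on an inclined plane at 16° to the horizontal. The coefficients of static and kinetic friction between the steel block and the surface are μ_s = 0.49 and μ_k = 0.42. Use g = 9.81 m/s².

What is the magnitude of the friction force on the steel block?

Perpendicular to the surface, N = m g cos θ = 30·9.81·cos 16° = 282.9 N.
Along the slope the weight component is m g sin θ = 81.12 N; friction must supply exactly this, acting up-slope.
Static friction can supply at most μ_s N = 138.6 N.
Since |81.12| ≤ 138.6 N, no slip — friction simply equals what equilibrium demands.

f ≈ 81.1 N (up the incline)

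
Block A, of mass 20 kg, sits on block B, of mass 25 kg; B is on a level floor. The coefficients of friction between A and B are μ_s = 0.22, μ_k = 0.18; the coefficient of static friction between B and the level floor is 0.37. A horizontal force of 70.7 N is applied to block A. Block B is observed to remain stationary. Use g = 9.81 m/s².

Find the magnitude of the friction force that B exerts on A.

f ≈ 35.3 N

Between the blocks, N₁ = m_A g = 196.2 N.
Maximum static friction on A from B: μ_s N₁ = 0.22×196.2 = 43.16 N.
P = 70.7 N exceeds that limit, so A slips over B and the interface friction becomes kinetic: f₁ = μ_k N₁ = 0.18×196.2 = 35.3 N.
By Newton's third law B feels 35.3 N forward from A. With B stationary, the floor's static friction on B balances it: f₂ = 35.3 N (well within μ_s(m_A+m_B)g = 163.3 N).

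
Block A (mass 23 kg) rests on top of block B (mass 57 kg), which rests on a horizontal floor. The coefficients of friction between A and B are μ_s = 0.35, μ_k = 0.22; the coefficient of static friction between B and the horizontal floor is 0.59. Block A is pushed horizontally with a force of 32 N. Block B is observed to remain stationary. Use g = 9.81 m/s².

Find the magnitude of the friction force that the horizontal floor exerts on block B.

The normal force B exerts on A is simply A's weight, N₁ = 225.6 N.
So the A–B interface can sustain at most μ_s N₁ = 78.97 N of static friction.
P = 32 N is within that limit, so A and B move together (both at rest); the A–B friction is simply f₁ = P = 32 N.
By Newton's third law B feels 32 N forward from A. With B stationary, the floor's static friction on B balances it: f₂ = 32 N (well within μ_s(m_A+m_B)g = 463 N).

f ≈ 32 N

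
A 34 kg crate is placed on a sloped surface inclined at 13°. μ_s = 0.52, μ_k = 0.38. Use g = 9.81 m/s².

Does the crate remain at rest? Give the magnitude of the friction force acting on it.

f ≈ 75 N

N = m g cos θ = 325 N.
Down-slope weight component: m g sin θ = 75 N.
μ_s N = 169 N.
75 ≤ 169 N, so it stays put; friction = 75 N.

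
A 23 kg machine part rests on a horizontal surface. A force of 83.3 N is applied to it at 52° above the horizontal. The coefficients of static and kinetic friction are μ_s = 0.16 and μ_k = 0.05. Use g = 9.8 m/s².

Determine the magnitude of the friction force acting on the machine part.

f ≈ 7.99 N

Vertical equilibrium gives N = m g − P sin α = 159.8 N.
For equilibrium, f = P cos α = 83.3×cos 52° = 51.28 N.
μ_s N = 0.16 × 159.8 = 25.56 N.
51.28 > 25.56 N → the machine part slides; f = μ_k N = 0.05×159.8 = 7.99 N.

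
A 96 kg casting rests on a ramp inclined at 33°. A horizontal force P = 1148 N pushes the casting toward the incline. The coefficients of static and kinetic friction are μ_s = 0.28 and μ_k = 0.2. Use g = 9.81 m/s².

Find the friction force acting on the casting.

The horizontal push has a component P sin θ into the surface, so N = m g cos θ + P sin θ = 789.8 + 625.2 = 1415 N.
Along the incline, the net driving force (taking up-slope positive) is P cos θ − m g sin θ = 962.8 − 512.9 = 449.9 N, so equilibrium requires friction f = -449.9 N (down-slope).
The limit of static friction is μ_s N = 396.2 N.
The required 449.9 N exceeds the static limit, so the casting slides up-slope and f = μ_k N = 0.2×1415 = 283 N.

f ≈ 283 N (down the incline)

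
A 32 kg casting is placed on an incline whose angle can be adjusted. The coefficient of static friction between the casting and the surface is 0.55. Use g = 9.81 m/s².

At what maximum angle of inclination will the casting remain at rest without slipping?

At the slip threshold, m g sin θ = μ_s · m g cos θ, so tan θ = μ_s.
θ_max = arctan(0.55) = 28.8°.

θ_max ≈ 28.8°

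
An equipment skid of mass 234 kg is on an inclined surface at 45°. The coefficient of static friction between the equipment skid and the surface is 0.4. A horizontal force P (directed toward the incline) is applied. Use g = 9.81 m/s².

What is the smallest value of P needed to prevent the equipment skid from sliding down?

P_min ≈ 984 N

The equipment skid tends to slide down (tan θ > μ_s), so at the point of impending slip friction acts up-slope at its limit: f = μ_s N.
Perpendicular to the incline: N = m g cos θ + P sin θ.
Along the incline: P cos θ + μ_s N = m g sin θ, i.e. P cos θ + μ_s (m g cos θ + P sin θ) = m g sin θ.
Solving, P (cos θ + μ_s sin θ) = m g (sin θ − μ_s cos θ), so P = 2300×0.4243/0.9899 = 984 N.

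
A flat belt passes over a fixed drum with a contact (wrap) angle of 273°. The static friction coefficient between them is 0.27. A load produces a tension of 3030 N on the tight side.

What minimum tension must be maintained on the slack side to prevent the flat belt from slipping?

T_min ≈ 837 N

Capstan equation at impending slip: T_tight/T_slack = e^{μβ}.
β = 273° = 4.765 rad; e^{μβ} = e^{0.27×4.765} = 3.62.
T_slack = T_tight / e^{μβ} = 3030 / 3.62 = 837 N.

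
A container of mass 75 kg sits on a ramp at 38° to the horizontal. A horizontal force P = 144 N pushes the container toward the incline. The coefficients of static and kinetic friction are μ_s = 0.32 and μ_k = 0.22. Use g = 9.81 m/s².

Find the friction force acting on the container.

Resolve perpendicular to the incline: N = m g cos θ + P sin θ = 75×9.81×cos 38° + 144×sin 38° = 668.4 N.
Along the incline, the net driving force (taking up-slope positive) is P cos θ − m g sin θ = 113.5 − 453 = -339.5 N, so equilibrium requires friction f = 339.5 N (up-slope).
Maximum static friction: μ_s N = 0.32 × 668.4 = 213.9 N.
The required 339.5 N exceeds the static limit, so the container slides down-slope and f = μ_k N = 0.22×668.4 = 147 N.

f ≈ 147 N (up the incline)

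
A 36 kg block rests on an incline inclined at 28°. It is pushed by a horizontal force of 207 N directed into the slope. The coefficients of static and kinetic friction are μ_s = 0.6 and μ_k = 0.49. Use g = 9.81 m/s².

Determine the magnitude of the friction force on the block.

f ≈ 17 N (down the incline)

Normal direction: N = m g cos θ + P sin θ = 409 N.
Along the incline, the net driving force (taking up-slope positive) is P cos θ − m g sin θ = 182.8 − 165.8 = 16.97 N, so equilibrium requires friction f = -16.97 N (down-slope).
The limit of static friction is μ_s N = 245.4 N.
Since 16.97 N is within the 245.4 N limit, the block stays put and friction is exactly 17 N.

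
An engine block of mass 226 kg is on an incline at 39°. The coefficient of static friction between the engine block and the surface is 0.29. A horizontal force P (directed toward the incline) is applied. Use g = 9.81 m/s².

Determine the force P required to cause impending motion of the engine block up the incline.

At impending motion up the slope, friction acts down-slope at its limit: f = μ_s N.
Perpendicular to the incline: N = m g cos θ + P sin θ.
Along the incline: P cos θ = m g sin θ + μ_s N = m g sin θ + μ_s (m g cos θ + P sin θ).
Solving, P (cos θ − μ_s sin θ) = m g (sin θ + μ_s cos θ), so P = 226×9.81×(sin 39° + 0.29 cos 39°)/(cos 39° − 0.29 sin 39°) = 2220×0.8547/0.5946 = 3190 N.

P ≈ 3190 N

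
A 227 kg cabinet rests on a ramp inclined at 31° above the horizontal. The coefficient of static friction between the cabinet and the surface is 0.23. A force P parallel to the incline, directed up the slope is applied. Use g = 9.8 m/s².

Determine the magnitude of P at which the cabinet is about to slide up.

P ≈ 1580 N

At impending motion up the slope, friction acts down-slope at its limit: f = μ_s N.
P is parallel to the surface, so N = m g cos θ = 1910 N.
Along the incline: P = m g sin θ + μ_s N = 1150 + 0.23×1910 = 1580 N.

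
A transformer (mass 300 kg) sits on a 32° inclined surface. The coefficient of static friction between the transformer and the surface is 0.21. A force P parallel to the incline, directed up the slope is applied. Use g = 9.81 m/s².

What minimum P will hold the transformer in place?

P_min ≈ 1040 N

The transformer tends to slide down (tan θ > μ_s), so at the point of impending slip friction acts up-slope at its limit: f = μ_s N.
P is parallel to the surface, so N = m g cos θ = 2500 N.
Along the incline: P + μ_s N = m g sin θ, so P = 1560 − 0.21×2500 = 1040 N.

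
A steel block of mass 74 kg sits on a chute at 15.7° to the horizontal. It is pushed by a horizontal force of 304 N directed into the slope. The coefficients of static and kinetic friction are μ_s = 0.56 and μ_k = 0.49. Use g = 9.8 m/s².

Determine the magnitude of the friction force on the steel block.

f ≈ 96.4 N (down the incline)

The horizontal push has a component P sin θ into the surface, so N = m g cos θ + P sin θ = 698.1 + 82.26 = 780.4 N.
Along the incline, the net driving force (taking up-slope positive) is P cos θ − m g sin θ = 292.7 − 196.2 = 96.42 N, so equilibrium requires friction f = -96.42 N (down-slope).
The limit of static friction is μ_s N = 437 N.
|f_req| = 96.42 ≤ 437 N → the steel block is in equilibrium; friction equals the required value.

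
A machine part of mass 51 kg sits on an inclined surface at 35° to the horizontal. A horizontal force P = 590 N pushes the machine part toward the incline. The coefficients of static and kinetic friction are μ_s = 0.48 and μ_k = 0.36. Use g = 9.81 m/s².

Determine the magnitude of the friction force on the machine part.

The horizontal push has a component P sin θ into the surface, so N = m g cos θ + P sin θ = 409.8 + 338.4 = 748.2 N.
Parallel to the incline: P cos θ − m g sin θ = 483.3 − 287 = 196.3 N; the friction needed to balance this is 196.3 N acting down the slope.
The limit of static friction is μ_s N = 359.2 N.
|f_req| = 196.3 ≤ 359.2 N → the machine part is in equilibrium; friction equals the required value.

f ≈ 196 N (down the incline)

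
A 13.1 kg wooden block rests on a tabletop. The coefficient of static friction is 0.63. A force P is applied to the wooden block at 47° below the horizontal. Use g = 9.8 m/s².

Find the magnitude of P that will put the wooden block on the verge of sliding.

N = m g + P sin α (the push presses the wooden block into the tabletop).
At impending slip, P cos α = μ_s N = μ_s (m g + P sin α).
Solving: P (cos α − μ_s sin α) = μ_s m g → P = 0.63×128/(cos 47° − 0.63 sin 47°) = 80.9/0.2212 = 366 N.

P ≈ 366 N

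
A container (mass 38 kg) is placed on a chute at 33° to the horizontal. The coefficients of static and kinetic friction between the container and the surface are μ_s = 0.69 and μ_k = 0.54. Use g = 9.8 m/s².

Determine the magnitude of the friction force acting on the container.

f ≈ 203 N (up the incline)

Perpendicular to the surface, N = m g cos θ = 38·9.8·cos 33° = 312.3 N.
For equilibrium along the incline, friction must balance the weight component: f = m g sin θ = 202.8 N up the slope.
The static-friction ceiling is μ_s N = 0.69 × 312.3 = 215.5 N.
Since |202.8| ≤ 215.5 N, static friction is sufficient; f equals the required value, not μ_s N.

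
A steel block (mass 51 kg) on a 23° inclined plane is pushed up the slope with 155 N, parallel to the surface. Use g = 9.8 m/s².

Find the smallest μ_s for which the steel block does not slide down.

N = m g cos θ = 460.1 N.
Friction must make up the shortfall along the incline: f = m g sin θ − P = 195.3 − 155 = 40.29 N.
At the threshold f = μ_s N, so μ_s,min = 40.29/460.1 = 0.0876.

μ_s,min ≈ 0.0876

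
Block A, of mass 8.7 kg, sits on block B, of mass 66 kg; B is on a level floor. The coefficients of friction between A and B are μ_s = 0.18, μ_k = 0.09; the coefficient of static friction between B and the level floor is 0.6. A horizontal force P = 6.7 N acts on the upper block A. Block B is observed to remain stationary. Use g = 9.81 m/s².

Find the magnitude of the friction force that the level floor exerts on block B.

Between the blocks, N₁ = m_A g = 85.35 N.
So the A–B interface can sustain at most μ_s N₁ = 15.36 N of static friction.
P = 6.7 N is within that limit, so A and B move together (both at rest); the A–B friction is simply f₁ = P = 6.7 N.
By Newton's third law B feels 6.7 N forward from A. With B stationary, the floor's static friction on B balances it: f₂ = 6.7 N (well within μ_s(m_A+m_B)g = 439.7 N).

f ≈ 6.7 N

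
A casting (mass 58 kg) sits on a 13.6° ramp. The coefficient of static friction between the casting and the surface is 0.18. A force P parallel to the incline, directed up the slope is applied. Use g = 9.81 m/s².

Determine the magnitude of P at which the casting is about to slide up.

At impending motion up the slope, friction acts down-slope at its limit: f = μ_s N.
P is parallel to the surface, so N = m g cos θ = 553 N.
Along the incline: P = m g sin θ + μ_s N = 134 + 0.18×553 = 233 N.

P ≈ 233 N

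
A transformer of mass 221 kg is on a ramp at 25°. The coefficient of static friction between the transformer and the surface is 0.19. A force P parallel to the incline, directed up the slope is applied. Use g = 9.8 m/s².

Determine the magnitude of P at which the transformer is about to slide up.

P ≈ 1290 N

At impending motion up the slope, friction acts down-slope at its limit: f = μ_s N.
P is parallel to the surface, so N = m g cos θ = 1960 N.
Along the incline: P = m g sin θ + μ_s N = 915 + 0.19×1960 = 1290 N.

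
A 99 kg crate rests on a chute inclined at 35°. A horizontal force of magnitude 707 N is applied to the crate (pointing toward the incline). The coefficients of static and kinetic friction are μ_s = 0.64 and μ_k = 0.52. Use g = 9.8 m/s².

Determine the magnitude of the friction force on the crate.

f ≈ 22.7 N (down the incline)

The horizontal push has a component P sin θ into the surface, so N = m g cos θ + P sin θ = 794.7 + 405.5 = 1200 N.
Along the incline, the net driving force (taking up-slope positive) is P cos θ − m g sin θ = 579.1 − 556.5 = 22.66 N, so equilibrium requires friction f = -22.66 N (down-slope).
The limit of static friction is μ_s N = 768.2 N.
Since 22.66 N is within the 768.2 N limit, the crate stays put and friction is exactly 22.7 N.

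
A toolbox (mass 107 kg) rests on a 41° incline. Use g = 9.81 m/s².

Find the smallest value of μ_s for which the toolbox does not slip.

μ_s,min ≈ 0.869

At the slip threshold m g sin θ = μ_s m g cos θ, so μ_s,min = tan θ.
μ_s,min = tan 41° = 0.869.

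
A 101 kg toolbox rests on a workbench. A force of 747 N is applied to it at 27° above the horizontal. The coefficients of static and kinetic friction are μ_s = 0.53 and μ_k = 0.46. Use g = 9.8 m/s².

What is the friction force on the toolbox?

f ≈ 299 N

The vertical component of P reduces the normal force: N = m g − P sin α = 989.8 − 339.1 = 650.7 N.
Horizontally, friction must balance P cos α = 665.6 N.
The static-friction limit is μ_s N = 344.9 N.
665.6 > 344.9 N → the toolbox slides; f = μ_k N = 0.46×650.7 = 299 N.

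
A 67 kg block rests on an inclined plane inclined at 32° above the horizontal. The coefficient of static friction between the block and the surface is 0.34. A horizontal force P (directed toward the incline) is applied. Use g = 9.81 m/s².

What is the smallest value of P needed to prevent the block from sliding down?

P_min ≈ 154 N

The block tends to slide down (tan θ > μ_s), so at the point of impending slip friction acts up-slope at its limit: f = μ_s N.
Perpendicular to the incline: N = m g cos θ + P sin θ.
Along the incline: P cos θ + μ_s N = m g sin θ, i.e. P cos θ + μ_s (m g cos θ + P sin θ) = m g sin θ.
Solving, P (cos θ + μ_s sin θ) = m g (sin θ − μ_s cos θ), so P = 657×0.2416/1.028 = 154 N.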